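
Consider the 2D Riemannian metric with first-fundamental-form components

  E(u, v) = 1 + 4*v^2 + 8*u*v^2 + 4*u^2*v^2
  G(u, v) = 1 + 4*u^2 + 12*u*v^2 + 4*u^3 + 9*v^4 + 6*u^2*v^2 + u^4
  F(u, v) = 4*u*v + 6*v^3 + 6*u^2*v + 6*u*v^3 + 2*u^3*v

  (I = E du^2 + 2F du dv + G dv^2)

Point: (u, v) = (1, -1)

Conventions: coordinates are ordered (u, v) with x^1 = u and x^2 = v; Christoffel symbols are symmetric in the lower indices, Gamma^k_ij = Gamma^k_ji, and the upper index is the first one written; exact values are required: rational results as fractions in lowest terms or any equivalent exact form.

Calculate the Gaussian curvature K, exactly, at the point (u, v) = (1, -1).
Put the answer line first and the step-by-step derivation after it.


Answer: K = -4/2809

E = 17, F = -24, G = 37, EG - F^2 = 53 at the point
E_u = 16, E_v = -32, F_u = -28, F_v = 48, G_u = 48, G_v = -72
E_vv = 32, F_uv = 40, G_uu = 56
Evaluate Brioschi's two determinant matrices M1, M2 and divide by (EG - F^2)^2.
M1 = [[-E_vv/2 + F_uv - G_uu/2, E_u/2, F_u - E_v/2], [F_v - G_u/2, E, F], [G_v/2, F, G]] = [[-4, 8, -12], [24, 17, -24], [-36, -24, 37]]; det M1 = -836
M2 = [[0, E_v/2, G_u/2], [E_v/2, E, F], [G_u/2, F, G]] = [[0, -16, 24], [-16, 17, -24], [24, -24, 37]]; det M2 = -832
det M1 - det M2 = -4; K = -4 / (53)^2 = -4/2809


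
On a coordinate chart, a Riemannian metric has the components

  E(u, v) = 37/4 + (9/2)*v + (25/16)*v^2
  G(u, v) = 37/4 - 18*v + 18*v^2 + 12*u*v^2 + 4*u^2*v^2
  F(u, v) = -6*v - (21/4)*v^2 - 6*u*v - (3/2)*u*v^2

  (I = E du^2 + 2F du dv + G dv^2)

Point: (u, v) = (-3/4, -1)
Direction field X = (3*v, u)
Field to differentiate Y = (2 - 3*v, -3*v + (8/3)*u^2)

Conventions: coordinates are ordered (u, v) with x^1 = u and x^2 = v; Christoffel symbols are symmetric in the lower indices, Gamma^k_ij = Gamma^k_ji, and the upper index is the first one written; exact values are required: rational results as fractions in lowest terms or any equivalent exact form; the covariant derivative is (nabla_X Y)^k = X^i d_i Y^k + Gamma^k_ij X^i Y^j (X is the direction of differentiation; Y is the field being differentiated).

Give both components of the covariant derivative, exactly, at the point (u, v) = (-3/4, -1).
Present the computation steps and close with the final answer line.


E = 101/16, F = -21/8, G = 77/2 at the point
E_u = 0, E_v = 11/8, F_u = 9/2, F_v = 27/4, G_u = 6, G_v = -81/2
EG - F^2 = 15113/64;  g^inv = (64/15113) * [[77/2, 21/8], [21/8, 101/16]]
first-kind symbols [ij,l] = (1/2)(d_i g_jl + d_j g_il - d_l g_ij): [uu,u] = E_u/2 = 0, [uu,v] = F_u - E_v/2 = 61/16, [uv,u] = E_v/2 = 11/16, [uv,v] = G_u/2 = 3, [vv,u] = F_v - G_u/2 = 15/4, [vv,v] = G_v/2 = -81/4
Gamma^u_ij = (G*[ij,u] - F*[ij,v])/(EG - F^2), Gamma^v_ij = (E*[ij,v] - F*[ij,u])/(EG - F^2)
Gamma_uuu = 183/4318, Gamma_uuv = 314/2159, Gamma_uvv = 834/2159, Gamma_vuu = 6161/60452, Gamma_vuv = 2655/30226, Gamma_vvv = -7551/15113
X = (-3, -3/4), Y = (5, 9/2) at the point

Answer: (nabla_X Y)^u = -4746/2159, (nabla_X Y)^v = 779367/60452


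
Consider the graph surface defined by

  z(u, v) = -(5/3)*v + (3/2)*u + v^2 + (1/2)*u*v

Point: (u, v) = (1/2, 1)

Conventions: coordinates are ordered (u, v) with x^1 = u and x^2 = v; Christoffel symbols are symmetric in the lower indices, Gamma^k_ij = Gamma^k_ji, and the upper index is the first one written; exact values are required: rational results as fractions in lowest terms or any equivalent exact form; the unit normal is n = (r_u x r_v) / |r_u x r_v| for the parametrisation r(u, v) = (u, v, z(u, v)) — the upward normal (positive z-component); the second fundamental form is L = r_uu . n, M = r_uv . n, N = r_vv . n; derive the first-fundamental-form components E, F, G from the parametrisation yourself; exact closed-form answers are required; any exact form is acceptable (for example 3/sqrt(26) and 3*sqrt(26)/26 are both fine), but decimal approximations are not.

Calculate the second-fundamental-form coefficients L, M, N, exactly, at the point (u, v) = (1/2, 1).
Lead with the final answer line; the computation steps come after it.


Answer: L = 0, M = 6*sqrt(769)/769, N = 24*sqrt(769)/769

z_u = 2, z_v = 7/12, z_uu = 0, z_uv = 1/2, z_vv = 2
E = 5, F = 7/6, G = 193/144; answer radicand W^2 = 769/144
unnormalised second-form numerators: l = 0, m = 1/2, n = 2; L = l/sqrt(769/144), and similarly M = m/sqrt(W^2), N = n/sqrt(W^2)


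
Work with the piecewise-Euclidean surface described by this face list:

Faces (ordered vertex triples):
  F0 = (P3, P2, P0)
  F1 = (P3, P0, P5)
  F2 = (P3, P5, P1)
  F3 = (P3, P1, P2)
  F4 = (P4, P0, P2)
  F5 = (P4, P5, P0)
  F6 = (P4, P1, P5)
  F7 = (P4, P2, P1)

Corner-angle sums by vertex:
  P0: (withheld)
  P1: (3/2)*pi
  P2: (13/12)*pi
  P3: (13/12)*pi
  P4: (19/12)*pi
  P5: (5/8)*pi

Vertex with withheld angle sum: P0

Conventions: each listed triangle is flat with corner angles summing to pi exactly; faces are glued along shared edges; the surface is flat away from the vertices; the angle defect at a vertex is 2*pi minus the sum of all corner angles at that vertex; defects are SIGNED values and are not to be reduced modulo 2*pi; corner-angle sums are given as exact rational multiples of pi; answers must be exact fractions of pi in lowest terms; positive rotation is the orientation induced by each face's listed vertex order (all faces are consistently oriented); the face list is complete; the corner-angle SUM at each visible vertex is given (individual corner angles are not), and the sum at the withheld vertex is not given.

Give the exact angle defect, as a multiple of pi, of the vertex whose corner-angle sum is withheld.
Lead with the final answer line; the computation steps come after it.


Answer: defect(P0) = -pi/8

V = 6, E = 12, F = 8; chi = V - E + F = 2
Gauss-Bonnet: total defect = 2*pi*chi = 4*pi; visible defects sum to (33/8)*pi


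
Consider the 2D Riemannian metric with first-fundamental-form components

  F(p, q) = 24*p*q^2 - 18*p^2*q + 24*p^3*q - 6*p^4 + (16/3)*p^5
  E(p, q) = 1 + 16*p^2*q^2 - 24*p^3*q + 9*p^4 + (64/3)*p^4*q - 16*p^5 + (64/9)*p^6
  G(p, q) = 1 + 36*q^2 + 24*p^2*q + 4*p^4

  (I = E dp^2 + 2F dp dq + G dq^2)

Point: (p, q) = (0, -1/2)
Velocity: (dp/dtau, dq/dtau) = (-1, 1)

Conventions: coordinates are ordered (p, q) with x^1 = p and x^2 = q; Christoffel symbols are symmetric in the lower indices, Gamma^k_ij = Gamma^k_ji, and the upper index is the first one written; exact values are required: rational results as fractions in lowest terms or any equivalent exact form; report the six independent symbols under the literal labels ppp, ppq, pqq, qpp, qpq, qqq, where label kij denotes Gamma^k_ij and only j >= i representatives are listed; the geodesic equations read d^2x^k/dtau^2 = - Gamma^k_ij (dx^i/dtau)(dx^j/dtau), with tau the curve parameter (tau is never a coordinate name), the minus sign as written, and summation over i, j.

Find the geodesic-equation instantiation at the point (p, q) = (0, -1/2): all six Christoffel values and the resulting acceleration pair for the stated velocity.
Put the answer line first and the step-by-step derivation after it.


Answer: Gamma_ppp = 0, Gamma_ppq = 0, Gamma_pqq = 0, Gamma_qpp = 3/5, Gamma_qpq = 0, Gamma_qqq = -9/5; accelerations (d^2p/dtau^2, d^2q/dtau^2) = (0, 6/5)

E = 1, F = 0, G = 10 at the point
E_p = 0, E_q = 0, F_p = 6, F_q = 0, G_p = 0, G_q = -36
EG - F^2 = 10;  g^inv = (1/10) * [[10, 0], [0, 1]]
first-kind symbols [ij,l] = (1/2)(d_i g_jl + d_j g_il - d_l g_ij): [pp,p] = E_p/2 = 0, [pp,q] = F_p - E_q/2 = 6, [pq,p] = E_q/2 = 0, [pq,q] = G_p/2 = 0, [qq,p] = F_q - G_p/2 = 0, [qq,q] = G_q/2 = -18
Gamma^p_ij = (G*[ij,p] - F*[ij,q])/(EG - F^2), Gamma^q_ij = (E*[ij,q] - F*[ij,p])/(EG - F^2)
Gamma_ppp = 0, Gamma_ppq = 0, Gamma_pqq = 0, Gamma_qpp = 3/5, Gamma_qpq = 0, Gamma_qqq = -9/5
d^2p/dtau^2 = -(Gamma_ppp*(-1)^2 + 2*Gamma_ppq*(-1)*(1) + Gamma_pqq*(1)^2) = 0
d^2q/dtau^2 = -(Gamma_qpp*(-1)^2 + 2*Gamma_qpq*(-1)*(1) + Gamma_qqq*(1)^2) = 6/5


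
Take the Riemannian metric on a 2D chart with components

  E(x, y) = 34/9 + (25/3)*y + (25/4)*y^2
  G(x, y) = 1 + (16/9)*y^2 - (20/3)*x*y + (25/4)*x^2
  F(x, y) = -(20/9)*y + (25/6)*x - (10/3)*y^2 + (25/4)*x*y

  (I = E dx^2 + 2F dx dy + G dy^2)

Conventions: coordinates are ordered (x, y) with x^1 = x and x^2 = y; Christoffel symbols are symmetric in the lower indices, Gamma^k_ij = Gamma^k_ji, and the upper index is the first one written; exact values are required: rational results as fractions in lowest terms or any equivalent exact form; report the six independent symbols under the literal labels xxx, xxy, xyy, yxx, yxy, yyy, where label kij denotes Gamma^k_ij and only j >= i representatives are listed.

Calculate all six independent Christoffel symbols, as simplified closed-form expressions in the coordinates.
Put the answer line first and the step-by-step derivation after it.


Answer: Gamma_xxx = 0, Gamma_xxy = (225*y + 150)/(225*x^2 - 240*x*y + 289*y^2 + 300*y + 136), Gamma_xyy = (-120*y - 80)/(225*x^2 - 240*x*y + 289*y^2 + 300*y + 136), Gamma_yxx = 0, Gamma_yxy = (225*x - 120*y)/(225*x^2 - 240*x*y + 289*y^2 + 300*y + 136), Gamma_yyy = (-120*x + 64*y)/(225*x^2 - 240*x*y + 289*y^2 + 300*y + 136)

E = 34/9 + (25/3)*y + (25/4)*y^2; F = -(20/9)*y + (25/6)*x - (10/3)*y^2 + (25/4)*x*y; G = 1 + (16/9)*y^2 - (20/3)*x*y + (25/4)*x^2
Gamma^k_ij = (1/2) g^{kl} (d_i g_jl + d_j g_il - d_l g_ij), with g^inv = (1/(EG-F^2)) [[G, -F], [-F, E]]
first partials: E_x = 0, E_y = 25/3 + (25/2)*y, F_x = 25/6 + (25/4)*y, F_y = -20/9 - (20/3)*y + (25/4)*x, G_x = -(20/3)*y + (25/2)*x, G_y = (32/9)*y - (20/3)*x
D = EG - F^2 = 34/9 + (25/3)*y + (289/36)*y^2 - (20/3)*x*y + (25/4)*x^2
expanded: Gamma^x_xx = (G E_x - 2F F_x + F E_y)/(2D), Gamma^x_xy = (G E_y - F G_x)/(2D), Gamma^x_yy = (2G F_y - G G_x - F G_y)/(2D), Gamma^y_xx = (2E F_x - E E_y - F E_x)/(2D), Gamma^y_xy = (E G_x - F E_y)/(2D), Gamma^y_yy = (E G_y - 2F F_y + F G_x)/(2D); substitute and cancel common factors


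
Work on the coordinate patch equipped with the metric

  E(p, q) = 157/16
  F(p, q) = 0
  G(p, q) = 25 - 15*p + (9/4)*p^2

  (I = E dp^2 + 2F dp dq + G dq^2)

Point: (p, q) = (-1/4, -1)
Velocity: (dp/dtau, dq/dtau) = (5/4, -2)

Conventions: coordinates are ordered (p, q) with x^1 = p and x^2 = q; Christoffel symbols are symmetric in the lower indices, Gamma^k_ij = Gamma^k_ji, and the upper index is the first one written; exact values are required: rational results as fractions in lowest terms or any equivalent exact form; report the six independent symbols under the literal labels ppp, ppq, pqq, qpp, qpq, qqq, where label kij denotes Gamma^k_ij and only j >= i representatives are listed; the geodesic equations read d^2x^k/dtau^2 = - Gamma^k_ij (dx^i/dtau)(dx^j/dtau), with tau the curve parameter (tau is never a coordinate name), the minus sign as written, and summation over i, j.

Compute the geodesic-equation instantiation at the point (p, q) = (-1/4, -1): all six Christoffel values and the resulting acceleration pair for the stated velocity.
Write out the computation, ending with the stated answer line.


E = 157/16, F = 0, G = 1849/64 at the point
E_p = 0, E_q = 0, F_p = 0, F_q = 0, G_p = -129/8, G_q = 0
EG - F^2 = 290293/1024;  g^inv = (1024/290293) * [[1849/64, 0], [0, 157/16]]
first-kind symbols [ij,l] = (1/2)(d_i g_jl + d_j g_il - d_l g_ij): [pp,p] = E_p/2 = 0, [pp,q] = F_p - E_q/2 = 0, [pq,p] = E_q/2 = 0, [pq,q] = G_p/2 = -129/16, [qq,p] = F_q - G_p/2 = 129/16, [qq,q] = G_q/2 = 0
Gamma^p_ij = (G*[ij,p] - F*[ij,q])/(EG - F^2), Gamma^q_ij = (E*[ij,q] - F*[ij,p])/(EG - F^2)
Gamma_ppp = 0, Gamma_ppq = 0, Gamma_pqq = 129/157, Gamma_qpp = 0, Gamma_qpq = -12/43, Gamma_qqq = 0
d^2p/dtau^2 = -(Gamma_ppp*(5/4)^2 + 2*Gamma_ppq*(5/4)*(-2) + Gamma_pqq*(-2)^2) = -516/157
d^2q/dtau^2 = -(Gamma_qpp*(5/4)^2 + 2*Gamma_qpq*(5/4)*(-2) + Gamma_qqq*(-2)^2) = -60/43

Answer: Gamma_ppp = 0, Gamma_ppq = 0, Gamma_pqq = 129/157, Gamma_qpp = 0, Gamma_qpq = -12/43, Gamma_qqq = 0; accelerations (d^2p/dtau^2, d^2q/dtau^2) = (-516/157, -60/43)


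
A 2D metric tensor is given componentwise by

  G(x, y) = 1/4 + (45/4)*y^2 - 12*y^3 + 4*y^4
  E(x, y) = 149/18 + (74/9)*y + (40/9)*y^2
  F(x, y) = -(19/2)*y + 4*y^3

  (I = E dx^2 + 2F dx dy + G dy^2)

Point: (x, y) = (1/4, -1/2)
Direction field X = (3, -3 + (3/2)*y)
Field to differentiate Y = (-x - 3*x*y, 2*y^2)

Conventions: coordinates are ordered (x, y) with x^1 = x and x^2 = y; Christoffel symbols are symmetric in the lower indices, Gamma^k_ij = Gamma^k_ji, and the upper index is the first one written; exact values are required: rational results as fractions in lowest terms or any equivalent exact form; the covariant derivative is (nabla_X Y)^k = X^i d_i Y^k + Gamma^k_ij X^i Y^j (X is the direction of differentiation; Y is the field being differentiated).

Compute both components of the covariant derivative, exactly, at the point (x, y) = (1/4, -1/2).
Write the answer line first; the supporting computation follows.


Answer: (nabla_X Y)^x = 32313/16904, (nabla_X Y)^y = 87526/6339

E = 95/18, F = 17/4, G = 77/16 at the point
E_x = 0, E_y = 34/9, F_x = 0, F_y = -13/2, G_x = 0, G_y = -89/4
EG - F^2 = 2113/288;  g^inv = (288/2113) * [[77/16, -17/4], [-17/4, 95/18]]
first-kind symbols [ij,l] = (1/2)(d_i g_jl + d_j g_il - d_l g_ij): [xx,x] = E_x/2 = 0, [xx,y] = F_x - E_y/2 = -17/9, [xy,x] = E_y/2 = 17/9, [xy,y] = G_x/2 = 0, [yy,x] = F_y - G_x/2 = -13/2, [yy,y] = G_y/2 = -89/8
Gamma^x_ij = (G*[ij,x] - F*[ij,y])/(EG - F^2), Gamma^y_ij = (E*[ij,y] - F*[ij,x])/(EG - F^2)
Gamma_xxx = 2312/2113, Gamma_xxy = 2618/2113, Gamma_xyy = 4608/2113, Gamma_yxx = -25840/19017, Gamma_yxy = -2312/2113, Gamma_yyy = -8954/2113
X = (3, -15/4), Y = (1/8, 1/2) at the point


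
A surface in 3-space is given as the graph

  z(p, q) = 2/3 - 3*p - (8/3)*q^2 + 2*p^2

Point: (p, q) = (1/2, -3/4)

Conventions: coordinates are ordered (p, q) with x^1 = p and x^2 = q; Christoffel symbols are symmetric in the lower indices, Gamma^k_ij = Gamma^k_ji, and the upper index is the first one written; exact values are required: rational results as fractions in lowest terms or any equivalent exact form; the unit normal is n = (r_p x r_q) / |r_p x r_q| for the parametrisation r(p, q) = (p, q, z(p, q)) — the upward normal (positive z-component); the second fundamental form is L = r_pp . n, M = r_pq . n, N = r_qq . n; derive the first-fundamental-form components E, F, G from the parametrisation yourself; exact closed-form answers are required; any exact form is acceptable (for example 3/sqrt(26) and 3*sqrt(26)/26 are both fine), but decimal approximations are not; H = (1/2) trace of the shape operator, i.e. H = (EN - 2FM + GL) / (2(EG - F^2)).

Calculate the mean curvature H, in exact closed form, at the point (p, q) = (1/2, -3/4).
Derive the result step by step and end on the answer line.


z_p = -1, z_q = 4, z_pp = 4, z_pq = 0, z_qq = -16/3
E = 2, F = -4, G = 17; answer radicand W^2 = 18
unnormalised second-form numerators: l = 4, m = 0, n = -16/3; L = l/sqrt(18), and similarly M = m/sqrt(W^2), N = n/sqrt(W^2)
H = (E*n - 2*F*m + G*l) / (2*(EG - F^2)*sqrt(W^2)); E*n - 2*F*m + G*l = 172/3, EG - F^2 = 18, so H = (43/27)/sqrt(18)

Answer: H = 43*sqrt(2)/162


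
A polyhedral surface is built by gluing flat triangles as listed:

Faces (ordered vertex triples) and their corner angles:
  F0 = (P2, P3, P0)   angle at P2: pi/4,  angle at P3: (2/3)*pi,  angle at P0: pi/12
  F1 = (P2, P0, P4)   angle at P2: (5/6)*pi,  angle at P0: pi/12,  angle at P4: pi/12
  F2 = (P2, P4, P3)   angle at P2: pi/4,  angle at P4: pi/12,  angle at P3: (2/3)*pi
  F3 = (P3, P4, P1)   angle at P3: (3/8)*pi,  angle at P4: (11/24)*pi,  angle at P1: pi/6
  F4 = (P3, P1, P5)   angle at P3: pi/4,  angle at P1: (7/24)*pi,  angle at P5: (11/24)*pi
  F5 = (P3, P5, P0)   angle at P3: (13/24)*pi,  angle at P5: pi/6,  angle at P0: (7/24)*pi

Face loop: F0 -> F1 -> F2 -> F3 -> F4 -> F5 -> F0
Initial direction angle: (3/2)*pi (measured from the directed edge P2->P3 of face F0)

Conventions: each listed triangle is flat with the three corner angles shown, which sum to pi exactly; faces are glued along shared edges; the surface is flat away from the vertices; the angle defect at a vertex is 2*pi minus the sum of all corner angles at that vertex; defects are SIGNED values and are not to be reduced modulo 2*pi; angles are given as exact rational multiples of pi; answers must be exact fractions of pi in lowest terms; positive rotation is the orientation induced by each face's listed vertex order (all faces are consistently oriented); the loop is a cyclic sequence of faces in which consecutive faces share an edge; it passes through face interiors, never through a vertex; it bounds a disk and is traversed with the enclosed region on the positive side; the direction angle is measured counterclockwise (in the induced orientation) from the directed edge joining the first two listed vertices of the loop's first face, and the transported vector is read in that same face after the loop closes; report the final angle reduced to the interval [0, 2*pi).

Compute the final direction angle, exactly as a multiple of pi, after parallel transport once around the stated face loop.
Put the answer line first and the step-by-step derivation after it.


Answer: final direction angle = (5/3)*pi

enclosed vertex P2: corner angles sum to (4/3)*pi, defect = 2*pi - (4/3)*pi = (2/3)*pi
enclosed vertex P3: corner angles sum to (5/2)*pi, defect = 2*pi - (5/2)*pi = -pi/2
final direction = starting direction + enclosed defect total, reduced mod 2*pi (induced orientation)
final angle = (3/2)*pi + pi/6 = (5/3)*pi (mod 2*pi)


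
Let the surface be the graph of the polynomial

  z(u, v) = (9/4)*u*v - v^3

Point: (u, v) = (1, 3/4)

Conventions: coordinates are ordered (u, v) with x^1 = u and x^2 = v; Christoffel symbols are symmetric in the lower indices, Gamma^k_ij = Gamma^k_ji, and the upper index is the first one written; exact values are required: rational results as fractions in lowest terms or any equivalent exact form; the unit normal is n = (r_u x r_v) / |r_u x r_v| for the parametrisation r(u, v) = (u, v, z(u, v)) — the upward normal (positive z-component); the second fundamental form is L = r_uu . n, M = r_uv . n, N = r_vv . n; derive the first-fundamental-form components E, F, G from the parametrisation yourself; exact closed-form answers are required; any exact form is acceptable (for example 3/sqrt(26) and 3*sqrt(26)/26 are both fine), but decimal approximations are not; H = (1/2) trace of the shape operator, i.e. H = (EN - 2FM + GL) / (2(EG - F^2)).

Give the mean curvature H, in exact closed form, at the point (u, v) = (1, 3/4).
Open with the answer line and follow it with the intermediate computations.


Answer: H = -11052*sqrt(1066)/284089

z_u = 27/16, z_v = 9/16, z_uu = 0, z_uv = 9/4, z_vv = -9/2
E = 985/256, F = 243/256, G = 337/256; answer radicand W^2 = 533/128
unnormalised second-form numerators: l = 0, m = 9/4, n = -9/2; L = l/sqrt(533/128), and similarly M = m/sqrt(W^2), N = n/sqrt(W^2)
H = (E*n - 2*F*m + G*l) / (2*(EG - F^2)*sqrt(W^2)); E*n - 2*F*m + G*l = -2763/128, EG - F^2 = 533/128, so H = (-2763/1066)/sqrt(533/128)


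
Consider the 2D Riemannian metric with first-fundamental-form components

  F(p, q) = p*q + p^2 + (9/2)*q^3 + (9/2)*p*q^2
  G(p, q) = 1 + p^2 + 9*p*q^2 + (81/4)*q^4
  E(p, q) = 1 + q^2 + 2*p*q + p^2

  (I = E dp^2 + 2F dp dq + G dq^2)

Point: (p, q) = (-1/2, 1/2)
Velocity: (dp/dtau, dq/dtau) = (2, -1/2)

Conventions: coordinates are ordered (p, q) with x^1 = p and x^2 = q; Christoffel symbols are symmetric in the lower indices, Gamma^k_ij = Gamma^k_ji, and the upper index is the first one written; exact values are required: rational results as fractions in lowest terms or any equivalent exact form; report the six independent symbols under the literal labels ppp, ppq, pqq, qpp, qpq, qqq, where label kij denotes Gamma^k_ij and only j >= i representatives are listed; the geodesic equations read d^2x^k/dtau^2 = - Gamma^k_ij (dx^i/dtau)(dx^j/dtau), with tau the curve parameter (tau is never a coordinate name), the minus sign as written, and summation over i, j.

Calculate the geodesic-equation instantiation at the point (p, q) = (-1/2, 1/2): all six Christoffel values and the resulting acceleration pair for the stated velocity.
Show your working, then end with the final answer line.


E = 1, F = 0, G = 89/64 at the point
E_p = 0, E_q = 0, F_p = 5/8, F_q = 5/8, G_p = 5/4, G_q = 45/8
EG - F^2 = 89/64;  g^inv = (64/89) * [[89/64, 0], [0, 1]]
first-kind symbols [ij,l] = (1/2)(d_i g_jl + d_j g_il - d_l g_ij): [pp,p] = E_p/2 = 0, [pp,q] = F_p - E_q/2 = 5/8, [pq,p] = E_q/2 = 0, [pq,q] = G_p/2 = 5/8, [qq,p] = F_q - G_p/2 = 0, [qq,q] = G_q/2 = 45/16
Gamma^p_ij = (G*[ij,p] - F*[ij,q])/(EG - F^2), Gamma^q_ij = (E*[ij,q] - F*[ij,p])/(EG - F^2)
Gamma_ppp = 0, Gamma_ppq = 0, Gamma_pqq = 0, Gamma_qpp = 40/89, Gamma_qpq = 40/89, Gamma_qqq = 180/89
d^2p/dtau^2 = -(Gamma_ppp*(2)^2 + 2*Gamma_ppq*(2)*(-1/2) + Gamma_pqq*(-1/2)^2) = 0
d^2q/dtau^2 = -(Gamma_qpp*(2)^2 + 2*Gamma_qpq*(2)*(-1/2) + Gamma_qqq*(-1/2)^2) = -125/89

Answer: Gamma_ppp = 0, Gamma_ppq = 0, Gamma_pqq = 0, Gamma_qpp = 40/89, Gamma_qpq = 40/89, Gamma_qqq = 180/89; accelerations (d^2p/dtau^2, d^2q/dtau^2) = (0, -125/89)


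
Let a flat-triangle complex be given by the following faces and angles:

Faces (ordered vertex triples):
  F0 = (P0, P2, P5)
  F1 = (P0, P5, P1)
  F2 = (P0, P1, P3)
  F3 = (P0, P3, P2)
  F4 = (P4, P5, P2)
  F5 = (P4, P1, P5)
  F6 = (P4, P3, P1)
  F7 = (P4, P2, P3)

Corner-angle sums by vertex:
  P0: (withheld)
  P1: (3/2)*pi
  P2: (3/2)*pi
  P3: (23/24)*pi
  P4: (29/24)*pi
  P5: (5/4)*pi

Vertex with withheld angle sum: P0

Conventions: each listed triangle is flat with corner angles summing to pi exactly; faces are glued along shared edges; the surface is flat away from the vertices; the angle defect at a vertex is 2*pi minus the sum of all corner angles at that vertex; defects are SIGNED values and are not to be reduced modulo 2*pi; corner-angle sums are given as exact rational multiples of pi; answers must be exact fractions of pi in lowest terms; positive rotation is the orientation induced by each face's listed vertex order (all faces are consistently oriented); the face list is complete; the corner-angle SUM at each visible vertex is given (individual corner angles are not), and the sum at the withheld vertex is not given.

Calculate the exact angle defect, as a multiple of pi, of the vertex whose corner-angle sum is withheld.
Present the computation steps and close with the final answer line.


V = 6, E = 12, F = 8; chi = V - E + F = 2
Gauss-Bonnet: total defect = 2*pi*chi = 4*pi; visible defects sum to (43/12)*pi

Answer: defect(P0) = (5/12)*pi


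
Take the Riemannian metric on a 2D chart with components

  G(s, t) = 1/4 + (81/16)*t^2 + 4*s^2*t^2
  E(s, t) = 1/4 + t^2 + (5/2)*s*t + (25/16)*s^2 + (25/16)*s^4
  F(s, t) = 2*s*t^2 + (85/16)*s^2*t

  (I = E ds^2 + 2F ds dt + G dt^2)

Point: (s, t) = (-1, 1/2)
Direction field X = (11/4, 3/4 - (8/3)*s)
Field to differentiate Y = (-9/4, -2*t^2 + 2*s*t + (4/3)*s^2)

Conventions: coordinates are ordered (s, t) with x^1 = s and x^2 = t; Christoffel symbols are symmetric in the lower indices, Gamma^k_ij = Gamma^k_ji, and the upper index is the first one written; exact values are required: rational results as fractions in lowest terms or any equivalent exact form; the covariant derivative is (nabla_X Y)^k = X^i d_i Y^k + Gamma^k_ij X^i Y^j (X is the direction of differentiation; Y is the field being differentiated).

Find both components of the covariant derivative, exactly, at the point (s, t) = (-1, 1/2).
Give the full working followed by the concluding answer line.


E = 19/8, F = 69/32, G = 161/64 at the point
E_s = -65/8, E_t = -3/2, F_s = -77/16, F_t = 53/16, G_s = -2, G_t = 145/16
EG - F^2 = 1357/1024;  g^inv = (1024/1357) * [[161/64, -69/32], [-69/32, 19/8]]
first-kind symbols [ij,l] = (1/2)(d_i g_jl + d_j g_il - d_l g_ij): [ss,s] = E_s/2 = -65/16, [ss,t] = F_s - E_t/2 = -65/16, [st,s] = E_t/2 = -3/4, [st,t] = G_s/2 = -1, [tt,s] = F_t - G_s/2 = 69/16, [tt,t] = G_t/2 = 145/32
Gamma^s_ij = (G*[ij,s] - F*[ij,t])/(EG - F^2), Gamma^t_ij = (E*[ij,t] - F*[ij,s])/(EG - F^2)
Gamma_sss = -65/59, Gamma_sst = 12/59, Gamma_stt = 48/59, Gamma_tss = -910/1357, Gamma_tst = -776/1357, Gamma_ttt = 1498/1357
X = (11/4, 41/12), Y = (-9/4, -1/6) at the point

Answer: (nabla_X Y)^s = 13301/2832, (nabla_X Y)^t = -983987/97704


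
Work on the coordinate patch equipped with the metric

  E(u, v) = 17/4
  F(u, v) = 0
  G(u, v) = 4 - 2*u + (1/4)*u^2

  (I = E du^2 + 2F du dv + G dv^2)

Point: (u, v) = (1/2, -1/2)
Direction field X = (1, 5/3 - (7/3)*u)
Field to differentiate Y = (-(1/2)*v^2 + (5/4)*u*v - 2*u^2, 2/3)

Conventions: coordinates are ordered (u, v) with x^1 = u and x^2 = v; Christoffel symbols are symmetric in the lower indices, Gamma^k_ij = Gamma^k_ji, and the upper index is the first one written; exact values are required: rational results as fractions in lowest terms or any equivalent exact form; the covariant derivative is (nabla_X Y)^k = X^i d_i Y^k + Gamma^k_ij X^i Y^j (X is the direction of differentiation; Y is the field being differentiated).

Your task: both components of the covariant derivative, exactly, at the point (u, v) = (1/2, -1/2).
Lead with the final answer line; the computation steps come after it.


Answer: (nabla_X Y)^u = -1627/816, (nabla_X Y)^v = -19/336

E = 17/4, F = 0, G = 49/16 at the point
E_u = 0, E_v = 0, F_u = 0, F_v = 0, G_u = -7/4, G_v = 0
EG - F^2 = 833/64;  g^inv = (64/833) * [[49/16, 0], [0, 17/4]]
first-kind symbols [ij,l] = (1/2)(d_i g_jl + d_j g_il - d_l g_ij): [uu,u] = E_u/2 = 0, [uu,v] = F_u - E_v/2 = 0, [uv,u] = E_v/2 = 0, [uv,v] = G_u/2 = -7/8, [vv,u] = F_v - G_u/2 = 7/8, [vv,v] = G_v/2 = 0
Gamma^u_ij = (G*[ij,u] - F*[ij,v])/(EG - F^2), Gamma^v_ij = (E*[ij,v] - F*[ij,u])/(EG - F^2)
Gamma_uuu = 0, Gamma_uuv = 0, Gamma_uvv = 7/34, Gamma_vuu = 0, Gamma_vuv = -2/7, Gamma_vvv = 0
X = (1, 1/2), Y = (-15/16, 2/3) at the point


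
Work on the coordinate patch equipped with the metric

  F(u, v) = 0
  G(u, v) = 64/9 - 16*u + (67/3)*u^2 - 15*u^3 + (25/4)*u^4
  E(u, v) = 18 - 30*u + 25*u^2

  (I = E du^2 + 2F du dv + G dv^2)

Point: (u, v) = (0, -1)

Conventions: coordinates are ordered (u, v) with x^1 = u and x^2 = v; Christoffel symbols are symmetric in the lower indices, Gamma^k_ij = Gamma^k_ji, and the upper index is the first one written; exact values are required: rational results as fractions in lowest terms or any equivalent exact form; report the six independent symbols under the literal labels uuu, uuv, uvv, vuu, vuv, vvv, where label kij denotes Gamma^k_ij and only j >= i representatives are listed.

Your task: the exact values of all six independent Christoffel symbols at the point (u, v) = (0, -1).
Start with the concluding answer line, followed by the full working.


Answer: Gamma_uuu = -5/6, Gamma_uuv = 0, Gamma_uvv = 4/9, Gamma_vuu = 0, Gamma_vuv = -9/8, Gamma_vvv = 0

E = 18, F = 0, G = 64/9 at the point
E_u = -30, E_v = 0, F_u = 0, F_v = 0, G_u = -16, G_v = 0
EG - F^2 = 128;  g^inv = (1/128) * [[64/9, 0], [0, 18]]
first-kind symbols [ij,l] = (1/2)(d_i g_jl + d_j g_il - d_l g_ij): [uu,u] = E_u/2 = -15, [uu,v] = F_u - E_v/2 = 0, [uv,u] = E_v/2 = 0, [uv,v] = G_u/2 = -8, [vv,u] = F_v - G_u/2 = 8, [vv,v] = G_v/2 = 0
Gamma^u_ij = (G*[ij,u] - F*[ij,v])/(EG - F^2), Gamma^v_ij = (E*[ij,v] - F*[ij,u])/(EG - F^2)


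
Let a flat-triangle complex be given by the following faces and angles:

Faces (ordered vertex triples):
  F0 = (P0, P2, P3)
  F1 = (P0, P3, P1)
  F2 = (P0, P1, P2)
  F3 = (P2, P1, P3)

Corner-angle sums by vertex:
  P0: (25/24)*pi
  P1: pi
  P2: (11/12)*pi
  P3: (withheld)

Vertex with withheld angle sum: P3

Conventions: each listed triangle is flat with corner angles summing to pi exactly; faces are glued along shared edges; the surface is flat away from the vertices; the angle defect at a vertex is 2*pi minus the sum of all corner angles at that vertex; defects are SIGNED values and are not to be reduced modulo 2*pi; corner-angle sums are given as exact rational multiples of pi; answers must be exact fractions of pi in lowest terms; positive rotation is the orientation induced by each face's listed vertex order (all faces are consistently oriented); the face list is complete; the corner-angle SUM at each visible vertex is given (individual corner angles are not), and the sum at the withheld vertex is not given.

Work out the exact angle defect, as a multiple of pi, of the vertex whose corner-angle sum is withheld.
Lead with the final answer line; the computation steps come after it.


Answer: defect(P3) = (23/24)*pi

V = 4, E = 6, F = 4; chi = V - E + F = 2
Gauss-Bonnet: total defect = 2*pi*chi = 4*pi; visible defects sum to (73/24)*pi


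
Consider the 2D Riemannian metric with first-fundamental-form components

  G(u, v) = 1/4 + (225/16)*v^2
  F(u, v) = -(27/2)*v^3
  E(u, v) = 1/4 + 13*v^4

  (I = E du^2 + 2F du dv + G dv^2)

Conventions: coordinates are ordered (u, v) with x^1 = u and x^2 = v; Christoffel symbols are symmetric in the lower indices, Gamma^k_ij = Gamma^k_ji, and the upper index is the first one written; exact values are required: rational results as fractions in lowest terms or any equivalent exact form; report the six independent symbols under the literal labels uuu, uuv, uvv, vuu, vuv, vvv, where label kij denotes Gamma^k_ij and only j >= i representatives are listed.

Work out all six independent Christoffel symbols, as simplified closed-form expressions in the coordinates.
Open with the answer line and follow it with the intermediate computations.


Answer: Gamma_uuu = -22464*v^6/(36*v^6 + 208*v^4 + 225*v^2 + 4), Gamma_uuv = (23400*v^5 + 416*v^3)/(36*v^6 + 208*v^4 + 225*v^2 + 4), Gamma_uvv = (-24300*v^4 - 648*v^2)/(36*v^6 + 208*v^4 + 225*v^2 + 4), Gamma_vuu = (-21632*v^7 - 416*v^3)/(36*v^6 + 208*v^4 + 225*v^2 + 4), Gamma_vuv = 22464*v^6/(36*v^6 + 208*v^4 + 225*v^2 + 4), Gamma_vvv = (-23292*v^5 + 225*v)/(36*v^6 + 208*v^4 + 225*v^2 + 4)

E = 1/4 + 13*v^4; F = -(27/2)*v^3; G = 1/4 + (225/16)*v^2
Gamma^k_ij = (1/2) g^{kl} (d_i g_jl + d_j g_il - d_l g_ij), with g^inv = (1/(EG-F^2)) [[G, -F], [-F, E]]
first partials: E_u = 0, E_v = 52*v^3, F_u = 0, F_v = -(81/2)*v^2, G_u = 0, G_v = (225/8)*v
D = EG - F^2 = 1/16 + (225/64)*v^2 + (13/4)*v^4 + (9/16)*v^6
expanded: Gamma^u_uu = (G E_u - 2F F_u + F E_v)/(2D), Gamma^u_uv = (G E_v - F G_u)/(2D), Gamma^u_vv = (2G F_v - G G_u - F G_v)/(2D), Gamma^v_uu = (2E F_u - E E_v - F E_u)/(2D), Gamma^v_uv = (E G_u - F E_v)/(2D), Gamma^v_vv = (E G_v - 2F F_v + F G_u)/(2D); substitute and cancel common factors


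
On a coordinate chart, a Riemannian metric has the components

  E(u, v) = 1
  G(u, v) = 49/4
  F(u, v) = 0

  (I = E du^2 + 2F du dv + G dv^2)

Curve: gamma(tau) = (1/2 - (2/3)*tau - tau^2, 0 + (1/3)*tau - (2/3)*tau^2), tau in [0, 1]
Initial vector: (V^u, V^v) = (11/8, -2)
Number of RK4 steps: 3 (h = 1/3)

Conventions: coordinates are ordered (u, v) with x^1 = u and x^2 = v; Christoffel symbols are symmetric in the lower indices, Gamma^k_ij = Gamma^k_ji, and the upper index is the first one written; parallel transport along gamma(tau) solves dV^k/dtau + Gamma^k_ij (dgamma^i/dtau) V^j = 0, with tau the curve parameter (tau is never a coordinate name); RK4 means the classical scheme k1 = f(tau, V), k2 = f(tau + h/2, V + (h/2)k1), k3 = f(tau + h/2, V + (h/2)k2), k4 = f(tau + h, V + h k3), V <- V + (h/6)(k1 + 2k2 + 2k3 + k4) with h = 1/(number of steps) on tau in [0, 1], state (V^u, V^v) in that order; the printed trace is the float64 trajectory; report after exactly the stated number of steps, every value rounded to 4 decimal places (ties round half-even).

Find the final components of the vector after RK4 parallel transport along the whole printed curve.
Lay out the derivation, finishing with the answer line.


gamma'(tau) = (-2/3 - 2*tau, 1/3 - (4/3)*tau); f(tau, V)^k = -Gamma^k_ij(gamma(tau)) gamma'^i(tau) V^j; h = 1/3; intermediate values shown to 6 dp
curve data and Christoffel symbols at the stage parameters:
  tau = 0.000000: gamma = (0.500000, 0.000000), gamma' = (-0.666667, 0.333333); Gamma_uuu = 0.000000, Gamma_uuv = 0.000000, Gamma_uvv = 0.000000, Gamma_vuu = 0.000000, Gamma_vuv = 0.000000, Gamma_vvv = 0.000000
  tau = 0.166667: gamma = (0.361111, 0.037037), gamma' = (-1.000000, 0.111111); Gamma_uuu = 0.000000, Gamma_uuv = 0.000000, Gamma_uvv = 0.000000, Gamma_vuu = 0.000000, Gamma_vuv = 0.000000, Gamma_vvv = 0.000000
  tau = 0.333333: gamma = (0.166667, 0.037037), gamma' = (-1.333333, -0.111111); Gamma_uuu = 0.000000, Gamma_uuv = 0.000000, Gamma_uvv = 0.000000, Gamma_vuu = 0.000000, Gamma_vuv = 0.000000, Gamma_vvv = 0.000000
  tau = 0.500000: gamma = (-0.083333, 0.000000), gamma' = (-1.666667, -0.333333); Gamma_uuu = 0.000000, Gamma_uuv = 0.000000, Gamma_uvv = 0.000000, Gamma_vuu = 0.000000, Gamma_vuv = 0.000000, Gamma_vvv = 0.000000
  tau = 0.666667: gamma = (-0.388889, -0.074074), gamma' = (-2.000000, -0.555556); Gamma_uuu = 0.000000, Gamma_uuv = 0.000000, Gamma_uvv = 0.000000, Gamma_vuu = 0.000000, Gamma_vuv = 0.000000, Gamma_vvv = 0.000000
  tau = 0.833333: gamma = (-0.750000, -0.185185), gamma' = (-2.333333, -0.777778); Gamma_uuu = 0.000000, Gamma_uuv = 0.000000, Gamma_uvv = 0.000000, Gamma_vuu = 0.000000, Gamma_vuv = 0.000000, Gamma_vvv = 0.000000
  tau = 1.000000: gamma = (-1.166667, -0.333333), gamma' = (-2.666667, -1.000000); Gamma_uuu = 0.000000, Gamma_uuv = 0.000000, Gamma_uvv = 0.000000, Gamma_vuu = 0.000000, Gamma_vuv = 0.000000, Gamma_vvv = 0.000000
step 0: V^u = 1.3750, V^v = -2.0000
step 1: k1 = (0.000000, 0.000000), k2 = (0.000000, 0.000000), k3 = (0.000000, 0.000000), k4 = (0.000000, 0.000000); V <- V + (h/6)(k1 + 2k2 + 2k3 + k4): V^u = 1.3750, V^v = -2.0000
step 2: k1 = (0.000000, 0.000000), k2 = (0.000000, 0.000000), k3 = (0.000000, 0.000000), k4 = (0.000000, 0.000000); V <- V + (h/6)(k1 + 2k2 + 2k3 + k4): V^u = 1.3750, V^v = -2.0000
step 3: k1 = (0.000000, 0.000000), k2 = (0.000000, 0.000000), k3 = (0.000000, 0.000000), k4 = (0.000000, 0.000000); V <- V + (h/6)(k1 + 2k2 + 2k3 + k4): V^u = 1.3750, V^v = -2.0000

Answer: V^u = 1.3750, V^v = -2.0000


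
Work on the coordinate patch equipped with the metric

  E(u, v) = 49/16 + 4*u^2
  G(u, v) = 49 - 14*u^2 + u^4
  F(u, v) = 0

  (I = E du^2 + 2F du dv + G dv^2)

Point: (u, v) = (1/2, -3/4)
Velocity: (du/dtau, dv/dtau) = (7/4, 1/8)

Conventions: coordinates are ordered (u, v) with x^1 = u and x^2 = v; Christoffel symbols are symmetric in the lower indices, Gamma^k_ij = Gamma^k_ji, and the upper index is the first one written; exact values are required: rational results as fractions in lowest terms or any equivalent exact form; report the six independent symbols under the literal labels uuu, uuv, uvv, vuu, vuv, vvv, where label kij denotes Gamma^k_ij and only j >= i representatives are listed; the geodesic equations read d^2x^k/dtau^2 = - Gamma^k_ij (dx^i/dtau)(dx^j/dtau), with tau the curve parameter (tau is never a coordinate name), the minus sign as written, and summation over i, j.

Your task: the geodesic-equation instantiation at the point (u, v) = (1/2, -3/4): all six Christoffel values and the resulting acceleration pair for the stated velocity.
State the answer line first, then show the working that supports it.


Answer: Gamma_uuu = 32/65, Gamma_uuv = 0, Gamma_uvv = 108/65, Gamma_vuu = 0, Gamma_vuv = -4/27, Gamma_vvv = 0; accelerations (d^2u/dtau^2, d^2v/dtau^2) = (-319/208, 7/108)

E = 65/16, F = 0, G = 729/16 at the point
E_u = 4, E_v = 0, F_u = 0, F_v = 0, G_u = -27/2, G_v = 0
EG - F^2 = 47385/256;  g^inv = (256/47385) * [[729/16, 0], [0, 65/16]]
first-kind symbols [ij,l] = (1/2)(d_i g_jl + d_j g_il - d_l g_ij): [uu,u] = E_u/2 = 2, [uu,v] = F_u - E_v/2 = 0, [uv,u] = E_v/2 = 0, [uv,v] = G_u/2 = -27/4, [vv,u] = F_v - G_u/2 = 27/4, [vv,v] = G_v/2 = 0
Gamma^u_ij = (G*[ij,u] - F*[ij,v])/(EG - F^2), Gamma^v_ij = (E*[ij,v] - F*[ij,u])/(EG - F^2)
Gamma_uuu = 32/65, Gamma_uuv = 0, Gamma_uvv = 108/65, Gamma_vuu = 0, Gamma_vuv = -4/27, Gamma_vvv = 0
d^2u/dtau^2 = -(Gamma_uuu*(7/4)^2 + 2*Gamma_uuv*(7/4)*(1/8) + Gamma_uvv*(1/8)^2) = -319/208
d^2v/dtau^2 = -(Gamma_vuu*(7/4)^2 + 2*Gamma_vuv*(7/4)*(1/8) + Gamma_vvv*(1/8)^2) = 7/108


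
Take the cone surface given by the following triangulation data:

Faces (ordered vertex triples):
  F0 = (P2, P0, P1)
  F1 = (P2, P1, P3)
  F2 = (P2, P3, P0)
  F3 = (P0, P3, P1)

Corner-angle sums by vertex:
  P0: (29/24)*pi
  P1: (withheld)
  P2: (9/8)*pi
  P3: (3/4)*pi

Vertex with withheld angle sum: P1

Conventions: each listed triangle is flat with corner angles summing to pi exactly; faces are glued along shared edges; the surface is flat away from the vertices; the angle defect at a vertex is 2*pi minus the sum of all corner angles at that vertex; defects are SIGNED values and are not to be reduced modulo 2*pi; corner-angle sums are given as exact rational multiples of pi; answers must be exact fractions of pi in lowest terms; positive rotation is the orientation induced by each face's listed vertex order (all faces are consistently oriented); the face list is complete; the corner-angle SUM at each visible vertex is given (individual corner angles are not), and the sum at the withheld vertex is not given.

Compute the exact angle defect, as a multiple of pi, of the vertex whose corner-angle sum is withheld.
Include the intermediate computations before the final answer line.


V = 4, E = 6, F = 4; chi = V - E + F = 2
Gauss-Bonnet: total defect = 2*pi*chi = 4*pi; visible defects sum to (35/12)*pi

Answer: defect(P1) = (13/12)*pi


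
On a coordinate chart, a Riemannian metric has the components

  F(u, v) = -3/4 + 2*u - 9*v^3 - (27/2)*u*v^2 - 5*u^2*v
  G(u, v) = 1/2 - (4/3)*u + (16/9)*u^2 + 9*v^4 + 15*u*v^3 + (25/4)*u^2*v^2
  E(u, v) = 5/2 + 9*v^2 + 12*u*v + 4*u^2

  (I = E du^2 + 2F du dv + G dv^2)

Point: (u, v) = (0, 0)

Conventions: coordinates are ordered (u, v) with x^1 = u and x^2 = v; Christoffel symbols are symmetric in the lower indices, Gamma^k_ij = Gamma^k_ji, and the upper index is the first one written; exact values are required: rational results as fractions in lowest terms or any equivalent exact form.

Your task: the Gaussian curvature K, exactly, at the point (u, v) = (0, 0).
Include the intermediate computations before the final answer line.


E = 5/2, F = -3/4, G = 1/2, EG - F^2 = 11/16 at the point
E_u = 0, E_v = 0, F_u = 2, F_v = 0, G_u = -4/3, G_v = 0
E_vv = 18, F_uv = 0, G_uu = 32/9
By Brioschi, K is (det M1 - det M2) divided by (EG - F^2) squared.
M1 = [[-E_vv/2 + F_uv - G_uu/2, E_u/2, F_u - E_v/2], [F_v - G_u/2, E, F], [G_v/2, F, G]] = [[-97/9, 0, 2], [2/3, 5/2, -3/4], [0, -3/4, 1/2]]; det M1 = -1211/144
M2 = [[0, E_v/2, G_u/2], [E_v/2, E, F], [G_u/2, F, G]] = [[0, 0, -2/3], [0, 5/2, -3/4], [-2/3, -3/4, 1/2]]; det M2 = -10/9
det M1 - det M2 = -1051/144; K = -1051/144 / (11/16)^2 = -16816/1089

Answer: K = -16816/1089


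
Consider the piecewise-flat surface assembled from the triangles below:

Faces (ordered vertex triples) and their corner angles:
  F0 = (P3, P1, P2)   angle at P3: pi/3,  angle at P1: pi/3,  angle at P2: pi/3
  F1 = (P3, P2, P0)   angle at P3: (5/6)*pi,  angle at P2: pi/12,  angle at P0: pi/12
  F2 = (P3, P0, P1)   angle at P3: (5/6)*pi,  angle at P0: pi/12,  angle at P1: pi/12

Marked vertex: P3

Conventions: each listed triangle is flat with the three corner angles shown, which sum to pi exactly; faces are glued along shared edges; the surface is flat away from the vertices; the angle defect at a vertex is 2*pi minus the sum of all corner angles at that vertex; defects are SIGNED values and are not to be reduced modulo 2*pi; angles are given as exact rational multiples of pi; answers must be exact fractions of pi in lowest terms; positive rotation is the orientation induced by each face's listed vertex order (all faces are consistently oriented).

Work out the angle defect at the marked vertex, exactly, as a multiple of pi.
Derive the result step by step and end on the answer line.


Sum of corner angles at P3: 2*pi
defect = 2*pi - 2*pi

Answer: defect(P3) = 0


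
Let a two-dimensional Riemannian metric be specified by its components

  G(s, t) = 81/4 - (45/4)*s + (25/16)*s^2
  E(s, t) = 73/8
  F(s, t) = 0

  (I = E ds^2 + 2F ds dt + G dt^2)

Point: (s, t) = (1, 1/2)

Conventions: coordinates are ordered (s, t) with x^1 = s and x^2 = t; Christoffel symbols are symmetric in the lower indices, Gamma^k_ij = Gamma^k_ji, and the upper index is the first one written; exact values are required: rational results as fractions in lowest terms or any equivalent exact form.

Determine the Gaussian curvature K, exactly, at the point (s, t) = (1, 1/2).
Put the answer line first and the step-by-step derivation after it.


Answer: K = 0

E = 73/8, F = 0, G = 169/16, EG - F^2 = 12337/128 at the point
E_s = 0, E_t = 0, F_s = 0, F_t = 0, G_s = -65/8, G_t = 0
E_tt = 0, F_st = 0, G_ss = 25/8
By Brioschi, K is (det M1 - det M2) divided by (EG - F^2) squared.
M1 = [[-E_tt/2 + F_st - G_ss/2, E_s/2, F_s - E_t/2], [F_t - G_s/2, E, F], [G_t/2, F, G]] = [[-25/16, 0, 0], [65/16, 73/8, 0], [0, 0, 169/16]]; det M1 = -308425/2048
M2 = [[0, E_t/2, G_s/2], [E_t/2, E, F], [G_s/2, F, G]] = [[0, 0, -65/16], [0, 73/8, 0], [-65/16, 0, 169/16]]; det M2 = -308425/2048
det M1 - det M2 = 0; K = 0 / (12337/128)^2 = 0
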